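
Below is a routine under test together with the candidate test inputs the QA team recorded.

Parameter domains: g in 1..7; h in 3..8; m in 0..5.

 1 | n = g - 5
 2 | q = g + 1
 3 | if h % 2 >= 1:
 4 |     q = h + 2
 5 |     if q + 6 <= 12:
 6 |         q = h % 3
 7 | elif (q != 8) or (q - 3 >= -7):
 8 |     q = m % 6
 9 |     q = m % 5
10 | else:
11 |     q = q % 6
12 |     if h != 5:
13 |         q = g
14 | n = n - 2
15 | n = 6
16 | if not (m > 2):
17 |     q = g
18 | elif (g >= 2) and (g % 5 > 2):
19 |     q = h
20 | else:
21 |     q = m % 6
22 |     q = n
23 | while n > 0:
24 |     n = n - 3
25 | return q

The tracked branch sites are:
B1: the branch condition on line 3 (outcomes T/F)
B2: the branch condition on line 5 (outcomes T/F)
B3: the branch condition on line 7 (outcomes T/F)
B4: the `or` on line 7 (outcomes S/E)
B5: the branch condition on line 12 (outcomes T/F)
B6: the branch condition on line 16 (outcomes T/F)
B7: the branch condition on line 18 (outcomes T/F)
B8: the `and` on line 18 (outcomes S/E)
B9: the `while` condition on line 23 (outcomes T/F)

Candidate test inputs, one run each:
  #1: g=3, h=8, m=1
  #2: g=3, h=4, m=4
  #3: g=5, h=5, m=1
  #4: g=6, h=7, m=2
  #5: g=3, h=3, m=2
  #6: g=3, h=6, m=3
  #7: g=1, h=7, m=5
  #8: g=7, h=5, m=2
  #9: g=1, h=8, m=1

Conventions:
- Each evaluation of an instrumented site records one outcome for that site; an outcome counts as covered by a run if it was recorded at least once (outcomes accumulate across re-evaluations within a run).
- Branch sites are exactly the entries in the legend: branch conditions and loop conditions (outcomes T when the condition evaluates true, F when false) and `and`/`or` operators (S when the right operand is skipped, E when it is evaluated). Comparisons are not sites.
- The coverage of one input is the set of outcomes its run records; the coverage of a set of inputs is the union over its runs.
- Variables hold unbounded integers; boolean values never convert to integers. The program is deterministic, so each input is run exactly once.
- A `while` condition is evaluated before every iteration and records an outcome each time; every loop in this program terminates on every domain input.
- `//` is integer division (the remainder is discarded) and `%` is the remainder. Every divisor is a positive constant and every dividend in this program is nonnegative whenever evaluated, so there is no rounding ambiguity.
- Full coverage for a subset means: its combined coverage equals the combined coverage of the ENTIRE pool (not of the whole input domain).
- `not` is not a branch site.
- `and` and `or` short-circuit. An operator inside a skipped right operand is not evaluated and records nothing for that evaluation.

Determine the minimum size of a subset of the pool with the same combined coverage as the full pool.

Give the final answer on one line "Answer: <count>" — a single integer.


test 1 (g=3, h=8, m=1) hits B1=F, B3=T, B4=S, B6=T, B9=T, B9=F
test 2 (g=3, h=4, m=4) hits B1=F, B3=T, B4=S, B6=F, B7=T, B8=E, B9=T, B9=F
test 3 (g=5, h=5, m=1) hits B1=T, B2=F, B6=T, B9=T, B9=F
test 4 (g=6, h=7, m=2) hits B1=T, B2=F, B6=T, B9=T, B9=F
test 5 (g=3, h=3, m=2) hits B1=T, B2=T, B6=T, B9=T, B9=F
test 6 (g=3, h=6, m=3) hits B1=F, B3=T, B4=S, B6=F, B7=T, B8=E, B9=T, B9=F
test 7 (g=1, h=7, m=5) hits B1=T, B2=F, B6=F, B7=F, B8=S, B9=T, B9=F
test 8 (g=7, h=5, m=2) hits B1=T, B2=F, B6=T, B9=T, B9=F
test 9 (g=1, h=8, m=1) hits B1=F, B3=T, B4=S, B6=T, B9=T, B9=F
together the pool reaches 14 outcomes: B1=T, B1=F, B2=T, B2=F, B3=T, B4=S, B6=T, B6=F, B7=T, B7=F, B8=S, B8=E, B9=T, B9=F
every size-1 subset falls short of the 14 outcomes (best: 8/14)
every size-2 subset falls short of the 14 outcomes (best: 12/14)
at size 3, {2, 5, 7} reaches all 14 outcomes; every lexicographically earlier size-3 subset fails
Answer: 3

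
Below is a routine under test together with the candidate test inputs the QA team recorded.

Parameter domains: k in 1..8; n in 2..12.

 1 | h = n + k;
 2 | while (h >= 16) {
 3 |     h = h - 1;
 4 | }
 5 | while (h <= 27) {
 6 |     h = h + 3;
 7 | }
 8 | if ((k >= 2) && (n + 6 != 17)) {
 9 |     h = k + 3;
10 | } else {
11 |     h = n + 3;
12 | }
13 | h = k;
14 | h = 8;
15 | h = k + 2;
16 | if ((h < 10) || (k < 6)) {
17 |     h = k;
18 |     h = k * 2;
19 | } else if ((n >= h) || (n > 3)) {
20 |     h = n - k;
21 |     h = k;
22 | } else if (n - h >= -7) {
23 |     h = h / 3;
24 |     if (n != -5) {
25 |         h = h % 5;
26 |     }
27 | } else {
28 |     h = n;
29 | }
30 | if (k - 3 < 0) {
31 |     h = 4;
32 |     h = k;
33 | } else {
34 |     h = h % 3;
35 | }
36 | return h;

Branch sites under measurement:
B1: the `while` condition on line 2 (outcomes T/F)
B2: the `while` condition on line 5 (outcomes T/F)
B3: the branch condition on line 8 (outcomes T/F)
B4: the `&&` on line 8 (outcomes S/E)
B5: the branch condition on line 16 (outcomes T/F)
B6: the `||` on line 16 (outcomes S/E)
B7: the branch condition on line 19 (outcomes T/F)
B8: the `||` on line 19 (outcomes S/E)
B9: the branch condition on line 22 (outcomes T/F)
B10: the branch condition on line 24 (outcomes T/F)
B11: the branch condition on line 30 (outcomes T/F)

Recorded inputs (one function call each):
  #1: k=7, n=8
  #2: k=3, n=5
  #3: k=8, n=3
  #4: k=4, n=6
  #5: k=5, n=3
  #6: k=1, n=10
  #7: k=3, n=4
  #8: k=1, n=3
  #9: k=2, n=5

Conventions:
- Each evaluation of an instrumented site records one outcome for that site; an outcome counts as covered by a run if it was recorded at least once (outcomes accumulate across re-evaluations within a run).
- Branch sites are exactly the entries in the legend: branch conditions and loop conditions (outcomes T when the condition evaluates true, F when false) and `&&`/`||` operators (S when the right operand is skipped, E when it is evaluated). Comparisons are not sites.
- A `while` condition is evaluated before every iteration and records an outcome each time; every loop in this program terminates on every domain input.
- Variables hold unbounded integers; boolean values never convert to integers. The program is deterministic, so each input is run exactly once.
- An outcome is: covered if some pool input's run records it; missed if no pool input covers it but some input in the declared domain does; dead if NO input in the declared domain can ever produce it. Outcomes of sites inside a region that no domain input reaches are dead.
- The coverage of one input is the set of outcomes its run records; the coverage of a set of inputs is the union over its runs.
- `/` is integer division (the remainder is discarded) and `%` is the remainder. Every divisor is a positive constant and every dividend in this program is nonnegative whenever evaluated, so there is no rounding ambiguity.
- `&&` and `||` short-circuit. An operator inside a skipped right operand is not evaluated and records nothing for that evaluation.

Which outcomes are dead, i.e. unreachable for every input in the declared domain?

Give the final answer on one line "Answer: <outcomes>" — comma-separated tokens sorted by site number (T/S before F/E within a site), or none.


exhaustive pass over the 88-input domain:
  B10=F: no domain input ever produces it -> dead
  reachable outcomes have witnesses, e.g. B1=T (e.g. k=4, n=12), B1=F (e.g. k=1, n=2), B2=T (e.g. k=1, n=2), B2=F (e.g. k=1, n=2)
Answer: B10=F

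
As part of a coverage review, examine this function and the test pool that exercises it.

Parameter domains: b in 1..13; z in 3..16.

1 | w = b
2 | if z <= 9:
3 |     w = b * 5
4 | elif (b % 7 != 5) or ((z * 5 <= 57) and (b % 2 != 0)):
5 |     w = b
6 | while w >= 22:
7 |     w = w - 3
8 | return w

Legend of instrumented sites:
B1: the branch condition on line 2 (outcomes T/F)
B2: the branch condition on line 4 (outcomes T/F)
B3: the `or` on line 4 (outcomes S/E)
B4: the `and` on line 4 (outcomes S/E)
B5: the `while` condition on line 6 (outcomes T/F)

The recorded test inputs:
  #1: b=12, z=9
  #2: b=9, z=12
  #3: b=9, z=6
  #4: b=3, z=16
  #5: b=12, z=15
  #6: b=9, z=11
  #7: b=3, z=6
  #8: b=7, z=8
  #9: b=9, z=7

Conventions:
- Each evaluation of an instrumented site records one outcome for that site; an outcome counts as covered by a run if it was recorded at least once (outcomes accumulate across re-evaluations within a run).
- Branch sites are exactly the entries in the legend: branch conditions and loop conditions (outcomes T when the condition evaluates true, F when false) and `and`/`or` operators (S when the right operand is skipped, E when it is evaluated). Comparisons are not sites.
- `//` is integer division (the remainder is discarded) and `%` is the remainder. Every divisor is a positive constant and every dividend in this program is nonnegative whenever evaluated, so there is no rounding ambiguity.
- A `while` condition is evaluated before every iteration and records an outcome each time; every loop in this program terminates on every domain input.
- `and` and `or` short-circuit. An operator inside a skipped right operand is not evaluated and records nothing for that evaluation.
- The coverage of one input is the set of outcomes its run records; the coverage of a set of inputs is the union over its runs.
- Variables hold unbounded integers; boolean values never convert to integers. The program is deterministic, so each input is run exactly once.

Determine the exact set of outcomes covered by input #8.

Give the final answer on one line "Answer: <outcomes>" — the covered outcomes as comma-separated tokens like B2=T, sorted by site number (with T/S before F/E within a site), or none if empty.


Tracing the run of input #8 (b=7, z=8):
  B1->T, B5->T, B5->T, B5->T, B5->T, B5->T, B5->F
collecting distinct outcomes: B1=T, B5=T, B5=F
Answer: B1=T, B5=T, B5=F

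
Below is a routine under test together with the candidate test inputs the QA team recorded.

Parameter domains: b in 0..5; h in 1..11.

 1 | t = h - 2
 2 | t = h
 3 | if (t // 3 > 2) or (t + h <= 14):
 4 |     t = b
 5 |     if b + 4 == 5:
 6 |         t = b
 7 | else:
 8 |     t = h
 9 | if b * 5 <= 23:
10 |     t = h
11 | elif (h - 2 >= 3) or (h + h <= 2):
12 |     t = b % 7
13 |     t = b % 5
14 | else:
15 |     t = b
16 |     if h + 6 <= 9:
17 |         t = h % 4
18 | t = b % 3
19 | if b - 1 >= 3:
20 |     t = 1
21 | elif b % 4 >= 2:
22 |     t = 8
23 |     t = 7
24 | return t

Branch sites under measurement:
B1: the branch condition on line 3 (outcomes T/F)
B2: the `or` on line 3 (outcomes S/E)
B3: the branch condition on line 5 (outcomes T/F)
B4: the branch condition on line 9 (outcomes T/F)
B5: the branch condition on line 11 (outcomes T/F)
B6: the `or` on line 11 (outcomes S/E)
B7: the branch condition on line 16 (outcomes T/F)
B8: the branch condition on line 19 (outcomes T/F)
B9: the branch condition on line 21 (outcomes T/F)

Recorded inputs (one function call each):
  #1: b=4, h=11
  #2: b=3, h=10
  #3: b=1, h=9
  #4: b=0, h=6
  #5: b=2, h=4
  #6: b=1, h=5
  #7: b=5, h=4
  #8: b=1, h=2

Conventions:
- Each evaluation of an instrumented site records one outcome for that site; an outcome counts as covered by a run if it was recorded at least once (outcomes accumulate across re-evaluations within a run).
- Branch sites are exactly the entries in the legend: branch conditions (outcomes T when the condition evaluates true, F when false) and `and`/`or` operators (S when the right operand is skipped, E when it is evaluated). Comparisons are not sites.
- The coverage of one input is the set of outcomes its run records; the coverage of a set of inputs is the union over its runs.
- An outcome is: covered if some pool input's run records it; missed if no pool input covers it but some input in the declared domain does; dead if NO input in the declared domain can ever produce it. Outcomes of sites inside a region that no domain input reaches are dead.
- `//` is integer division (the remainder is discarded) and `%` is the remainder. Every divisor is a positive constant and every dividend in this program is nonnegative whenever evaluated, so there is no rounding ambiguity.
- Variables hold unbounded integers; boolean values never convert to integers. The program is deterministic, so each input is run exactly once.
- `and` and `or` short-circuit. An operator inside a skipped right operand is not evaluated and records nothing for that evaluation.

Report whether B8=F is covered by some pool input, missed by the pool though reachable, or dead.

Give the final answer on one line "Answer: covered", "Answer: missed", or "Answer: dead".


B8=F is recorded by pool input(s) 2, 3, 4, 5, 6, 8 -> covered
Answer: covered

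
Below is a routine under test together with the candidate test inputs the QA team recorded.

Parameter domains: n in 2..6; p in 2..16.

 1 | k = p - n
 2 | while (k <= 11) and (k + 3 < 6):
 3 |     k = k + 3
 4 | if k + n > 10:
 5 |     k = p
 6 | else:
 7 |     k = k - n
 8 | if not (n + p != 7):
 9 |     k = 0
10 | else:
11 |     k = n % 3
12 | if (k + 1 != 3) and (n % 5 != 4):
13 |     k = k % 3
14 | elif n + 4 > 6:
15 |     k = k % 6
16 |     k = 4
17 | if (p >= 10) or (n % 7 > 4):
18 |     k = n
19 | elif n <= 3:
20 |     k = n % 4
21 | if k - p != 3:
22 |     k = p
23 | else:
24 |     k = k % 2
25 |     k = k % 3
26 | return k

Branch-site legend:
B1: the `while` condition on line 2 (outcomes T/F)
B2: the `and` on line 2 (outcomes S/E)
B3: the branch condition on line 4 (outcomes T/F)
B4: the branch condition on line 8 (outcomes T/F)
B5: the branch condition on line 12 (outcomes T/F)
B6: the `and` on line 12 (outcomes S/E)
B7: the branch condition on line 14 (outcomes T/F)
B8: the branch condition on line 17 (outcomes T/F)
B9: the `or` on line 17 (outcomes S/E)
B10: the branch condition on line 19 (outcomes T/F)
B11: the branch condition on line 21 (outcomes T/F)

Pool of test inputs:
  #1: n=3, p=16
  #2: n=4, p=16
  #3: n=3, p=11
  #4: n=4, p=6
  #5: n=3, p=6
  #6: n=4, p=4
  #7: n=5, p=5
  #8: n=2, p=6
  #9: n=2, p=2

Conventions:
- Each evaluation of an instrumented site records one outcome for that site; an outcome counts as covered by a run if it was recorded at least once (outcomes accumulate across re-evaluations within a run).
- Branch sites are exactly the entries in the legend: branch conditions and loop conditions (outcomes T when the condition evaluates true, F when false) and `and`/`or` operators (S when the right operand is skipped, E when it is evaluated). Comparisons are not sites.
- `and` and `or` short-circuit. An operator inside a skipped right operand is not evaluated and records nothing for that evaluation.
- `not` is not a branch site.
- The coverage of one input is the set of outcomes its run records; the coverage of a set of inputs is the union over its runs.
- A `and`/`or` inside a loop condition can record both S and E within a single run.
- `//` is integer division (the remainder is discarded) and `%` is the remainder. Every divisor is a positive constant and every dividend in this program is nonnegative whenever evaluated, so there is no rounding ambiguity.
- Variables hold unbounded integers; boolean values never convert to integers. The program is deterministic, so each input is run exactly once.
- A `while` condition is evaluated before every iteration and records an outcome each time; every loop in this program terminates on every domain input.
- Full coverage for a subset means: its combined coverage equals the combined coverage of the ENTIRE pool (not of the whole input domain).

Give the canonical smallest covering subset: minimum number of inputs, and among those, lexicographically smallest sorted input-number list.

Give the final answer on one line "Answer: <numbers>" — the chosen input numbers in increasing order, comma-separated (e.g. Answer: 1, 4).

input #1 (n=3, p=16): events B2->S, B1->F, B3->T, B4->F, B6->E, B5->T, B9->S, B8->T, B11->T; covers B1=F, B2=S, B3=T, B4=F, B5=T, B6=E, B8=T, B9=S, B11=T
input #2 (n=4, p=16): events B2->S, B1->F, B3->T, B4->F, B6->E, B5->F, B7->T, B9->S, B8->T, B11->T; covers B1=F, B2=S, B3=T, B4=F, B5=F, B6=E, B7=T, B8=T, B9=S, B11=T
input #3 (n=3, p=11): events B2->E, B1->F, B3->T, B4->F, B6->E, B5->T, B9->S, B8->T, B11->T; covers B1=F, B2=E, B3=T, B4=F, B5=T, B6=E, B8=T, B9=S, B11=T
input #4 (n=4, p=6): events B2->E, B1->T, B2->E, B1->F, B3->F, B4->F, B6->E, B5->F, B7->T, B9->E, B8->F, B10->F, B11->T; covers B1=T, B1=F, B2=E, B3=F, B4=F, B5=F, B6=E, B7=T, B8=F, B9=E, B10=F, B11=T
input #5 (n=3, p=6): events B2->E, B1->F, B3->F, B4->F, B6->E, B5->T, B9->E, B8->F, B10->T, B11->T; covers B1=F, B2=E, B3=F, B4=F, B5=T, B6=E, B8=F, B9=E, B10=T, B11=T
input #6 (n=4, p=4): events B2->E, B1->T, B2->E, B1->F, B3->F, B4->F, B6->E, B5->F, B7->T, B9->E, B8->F, B10->F, B11->T; covers B1=T, B1=F, B2=E, B3=F, B4=F, B5=F, B6=E, B7=T, B8=F, B9=E, B10=F, B11=T
input #7 (n=5, p=5): events B2->E, B1->T, B2->E, B1->F, B3->F, B4->F, B6->S, B5->F, B7->T, B9->E, B8->T, B11->T; covers B1=T, B1=F, B2=E, B3=F, B4=F, B5=F, B6=S, B7=T, B8=T, B9=E, B11=T
input #8 (n=2, p=6): events B2->E, B1->F, B3->F, B4->F, B6->S, B5->F, B7->F, B9->E, B8->F, B10->T, B11->T; covers B1=F, B2=E, B3=F, B4=F, B5=F, B6=S, B7=F, B8=F, B9=E, B10=T, B11=T
input #9 (n=2, p=2): events B2->E, B1->T, B2->E, B1->F, B3->F, B4->F, B6->S, B5->F, B7->F, B9->E, B8->F, B10->T, B11->T; covers B1=T, B1=F, B2=E, B3=F, B4=F, B5=F, B6=S, B7=F, B8=F, B9=E, B10=T, B11=T
union over all inputs: B1=T, B1=F, B2=S, B2=E, B3=T, B3=F, B4=F, B5=T, B5=F, B6=S, B6=E, B7=T, B7=F, B8=T, B8=F, B9=S, B9=E, B10=T, B10=F, B11=T (20 outcomes)
every size-1 subset falls short of the 20 outcomes (best: 12/20)
every size-2 subset falls short of the 20 outcomes (best: 18/20)
the canonical winner is {1, 4, 8}: size 3, full 20-outcome coverage, earliest index list among size-3 covers

Answer: 1, 4, 8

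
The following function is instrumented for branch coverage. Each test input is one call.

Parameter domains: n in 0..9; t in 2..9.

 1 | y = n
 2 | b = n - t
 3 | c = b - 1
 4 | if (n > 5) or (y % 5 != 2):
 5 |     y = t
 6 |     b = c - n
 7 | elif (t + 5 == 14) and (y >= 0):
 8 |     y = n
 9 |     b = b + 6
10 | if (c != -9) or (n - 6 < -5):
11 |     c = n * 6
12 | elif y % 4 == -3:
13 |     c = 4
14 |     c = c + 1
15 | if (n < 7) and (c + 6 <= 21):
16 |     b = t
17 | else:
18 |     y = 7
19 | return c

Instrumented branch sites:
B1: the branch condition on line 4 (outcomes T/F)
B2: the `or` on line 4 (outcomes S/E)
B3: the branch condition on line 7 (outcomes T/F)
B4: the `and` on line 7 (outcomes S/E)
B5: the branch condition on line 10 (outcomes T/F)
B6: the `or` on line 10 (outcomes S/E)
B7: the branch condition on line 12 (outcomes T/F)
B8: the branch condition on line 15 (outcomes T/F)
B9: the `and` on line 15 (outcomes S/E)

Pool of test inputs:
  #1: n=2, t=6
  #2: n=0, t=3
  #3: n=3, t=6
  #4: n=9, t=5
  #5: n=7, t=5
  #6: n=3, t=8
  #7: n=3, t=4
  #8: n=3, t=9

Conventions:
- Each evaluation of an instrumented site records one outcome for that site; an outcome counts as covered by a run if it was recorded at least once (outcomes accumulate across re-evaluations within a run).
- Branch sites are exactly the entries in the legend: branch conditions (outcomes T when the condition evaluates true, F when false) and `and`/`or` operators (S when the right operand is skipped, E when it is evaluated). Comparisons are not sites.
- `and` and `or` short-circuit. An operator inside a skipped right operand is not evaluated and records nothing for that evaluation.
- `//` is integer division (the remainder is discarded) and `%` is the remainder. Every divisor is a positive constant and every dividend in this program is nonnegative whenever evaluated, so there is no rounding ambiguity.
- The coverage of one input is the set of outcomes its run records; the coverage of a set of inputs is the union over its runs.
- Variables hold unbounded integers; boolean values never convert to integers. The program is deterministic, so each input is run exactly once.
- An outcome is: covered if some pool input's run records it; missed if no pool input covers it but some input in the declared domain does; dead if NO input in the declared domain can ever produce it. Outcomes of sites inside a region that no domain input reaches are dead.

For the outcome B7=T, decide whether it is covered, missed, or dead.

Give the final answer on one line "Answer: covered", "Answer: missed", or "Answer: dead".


no pool input records B7=T
checking all 80 inputs in the declared domain: B7=T is never recorded -> dead
Answer: dead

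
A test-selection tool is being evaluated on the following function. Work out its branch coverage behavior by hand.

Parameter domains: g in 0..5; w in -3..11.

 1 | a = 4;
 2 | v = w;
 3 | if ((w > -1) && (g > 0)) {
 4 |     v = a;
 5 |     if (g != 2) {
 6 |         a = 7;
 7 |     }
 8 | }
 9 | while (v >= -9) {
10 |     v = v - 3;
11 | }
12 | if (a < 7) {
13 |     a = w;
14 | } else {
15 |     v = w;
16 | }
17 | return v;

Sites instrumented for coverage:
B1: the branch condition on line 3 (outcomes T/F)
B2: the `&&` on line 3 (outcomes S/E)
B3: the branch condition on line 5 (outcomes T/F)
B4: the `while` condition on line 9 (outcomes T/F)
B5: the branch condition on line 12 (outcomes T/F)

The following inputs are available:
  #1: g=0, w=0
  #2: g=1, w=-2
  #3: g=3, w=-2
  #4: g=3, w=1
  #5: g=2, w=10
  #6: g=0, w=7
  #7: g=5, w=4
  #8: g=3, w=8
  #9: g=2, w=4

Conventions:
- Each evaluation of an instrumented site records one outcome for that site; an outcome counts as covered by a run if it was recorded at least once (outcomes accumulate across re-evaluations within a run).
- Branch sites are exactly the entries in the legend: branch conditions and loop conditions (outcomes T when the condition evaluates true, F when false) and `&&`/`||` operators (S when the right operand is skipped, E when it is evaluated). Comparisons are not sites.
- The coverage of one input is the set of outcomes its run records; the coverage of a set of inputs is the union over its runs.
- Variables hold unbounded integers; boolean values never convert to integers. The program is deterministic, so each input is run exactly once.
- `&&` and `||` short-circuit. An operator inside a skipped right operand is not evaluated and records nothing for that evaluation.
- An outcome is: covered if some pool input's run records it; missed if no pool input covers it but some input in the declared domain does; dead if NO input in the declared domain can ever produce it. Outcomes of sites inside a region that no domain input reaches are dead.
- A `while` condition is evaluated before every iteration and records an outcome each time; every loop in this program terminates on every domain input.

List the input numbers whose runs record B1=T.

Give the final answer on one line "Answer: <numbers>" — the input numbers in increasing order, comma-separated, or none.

input #1 (g=0, w=0): misses B1=T
input #2 (g=1, w=-2): misses B1=T
input #3 (g=3, w=-2): misses B1=T
input #4 (g=3, w=1): covers B1=T
input #5 (g=2, w=10): covers B1=T
input #6 (g=0, w=7): misses B1=T
input #7 (g=5, w=4): covers B1=T
input #8 (g=3, w=8): covers B1=T
input #9 (g=2, w=4): covers B1=T

Answer: 4, 5, 7, 8, 9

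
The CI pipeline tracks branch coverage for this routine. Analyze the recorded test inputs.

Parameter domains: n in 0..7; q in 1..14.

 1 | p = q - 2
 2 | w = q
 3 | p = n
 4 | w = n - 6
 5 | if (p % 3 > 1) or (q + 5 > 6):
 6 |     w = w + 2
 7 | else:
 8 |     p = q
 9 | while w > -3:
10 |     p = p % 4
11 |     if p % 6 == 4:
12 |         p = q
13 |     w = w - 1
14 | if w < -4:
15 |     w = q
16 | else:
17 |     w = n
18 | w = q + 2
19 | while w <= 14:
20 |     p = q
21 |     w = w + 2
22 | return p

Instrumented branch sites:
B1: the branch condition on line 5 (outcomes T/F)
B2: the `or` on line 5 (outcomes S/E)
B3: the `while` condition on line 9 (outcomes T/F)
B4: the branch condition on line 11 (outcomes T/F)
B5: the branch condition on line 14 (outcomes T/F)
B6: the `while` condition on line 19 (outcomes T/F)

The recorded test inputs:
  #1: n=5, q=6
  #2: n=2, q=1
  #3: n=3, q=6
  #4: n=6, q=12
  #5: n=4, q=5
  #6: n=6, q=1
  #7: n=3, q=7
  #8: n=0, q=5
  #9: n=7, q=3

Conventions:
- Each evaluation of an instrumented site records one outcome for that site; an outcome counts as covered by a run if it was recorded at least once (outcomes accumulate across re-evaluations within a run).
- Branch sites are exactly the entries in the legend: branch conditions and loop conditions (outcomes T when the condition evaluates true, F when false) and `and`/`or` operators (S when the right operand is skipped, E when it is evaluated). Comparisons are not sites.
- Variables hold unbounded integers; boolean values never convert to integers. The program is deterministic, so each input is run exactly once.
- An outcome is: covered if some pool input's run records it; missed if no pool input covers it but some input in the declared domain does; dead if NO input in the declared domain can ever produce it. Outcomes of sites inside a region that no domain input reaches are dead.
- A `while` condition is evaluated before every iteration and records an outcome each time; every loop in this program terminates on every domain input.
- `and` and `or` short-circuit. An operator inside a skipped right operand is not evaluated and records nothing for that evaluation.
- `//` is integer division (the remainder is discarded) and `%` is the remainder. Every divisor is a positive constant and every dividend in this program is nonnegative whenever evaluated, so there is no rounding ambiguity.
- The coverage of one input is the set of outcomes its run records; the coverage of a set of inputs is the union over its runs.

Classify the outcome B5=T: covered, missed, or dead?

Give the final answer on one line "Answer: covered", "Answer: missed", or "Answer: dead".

no pool input records B5=T
but domain input (n=0, q=1) does record it -> reachable, so missed

Answer: missed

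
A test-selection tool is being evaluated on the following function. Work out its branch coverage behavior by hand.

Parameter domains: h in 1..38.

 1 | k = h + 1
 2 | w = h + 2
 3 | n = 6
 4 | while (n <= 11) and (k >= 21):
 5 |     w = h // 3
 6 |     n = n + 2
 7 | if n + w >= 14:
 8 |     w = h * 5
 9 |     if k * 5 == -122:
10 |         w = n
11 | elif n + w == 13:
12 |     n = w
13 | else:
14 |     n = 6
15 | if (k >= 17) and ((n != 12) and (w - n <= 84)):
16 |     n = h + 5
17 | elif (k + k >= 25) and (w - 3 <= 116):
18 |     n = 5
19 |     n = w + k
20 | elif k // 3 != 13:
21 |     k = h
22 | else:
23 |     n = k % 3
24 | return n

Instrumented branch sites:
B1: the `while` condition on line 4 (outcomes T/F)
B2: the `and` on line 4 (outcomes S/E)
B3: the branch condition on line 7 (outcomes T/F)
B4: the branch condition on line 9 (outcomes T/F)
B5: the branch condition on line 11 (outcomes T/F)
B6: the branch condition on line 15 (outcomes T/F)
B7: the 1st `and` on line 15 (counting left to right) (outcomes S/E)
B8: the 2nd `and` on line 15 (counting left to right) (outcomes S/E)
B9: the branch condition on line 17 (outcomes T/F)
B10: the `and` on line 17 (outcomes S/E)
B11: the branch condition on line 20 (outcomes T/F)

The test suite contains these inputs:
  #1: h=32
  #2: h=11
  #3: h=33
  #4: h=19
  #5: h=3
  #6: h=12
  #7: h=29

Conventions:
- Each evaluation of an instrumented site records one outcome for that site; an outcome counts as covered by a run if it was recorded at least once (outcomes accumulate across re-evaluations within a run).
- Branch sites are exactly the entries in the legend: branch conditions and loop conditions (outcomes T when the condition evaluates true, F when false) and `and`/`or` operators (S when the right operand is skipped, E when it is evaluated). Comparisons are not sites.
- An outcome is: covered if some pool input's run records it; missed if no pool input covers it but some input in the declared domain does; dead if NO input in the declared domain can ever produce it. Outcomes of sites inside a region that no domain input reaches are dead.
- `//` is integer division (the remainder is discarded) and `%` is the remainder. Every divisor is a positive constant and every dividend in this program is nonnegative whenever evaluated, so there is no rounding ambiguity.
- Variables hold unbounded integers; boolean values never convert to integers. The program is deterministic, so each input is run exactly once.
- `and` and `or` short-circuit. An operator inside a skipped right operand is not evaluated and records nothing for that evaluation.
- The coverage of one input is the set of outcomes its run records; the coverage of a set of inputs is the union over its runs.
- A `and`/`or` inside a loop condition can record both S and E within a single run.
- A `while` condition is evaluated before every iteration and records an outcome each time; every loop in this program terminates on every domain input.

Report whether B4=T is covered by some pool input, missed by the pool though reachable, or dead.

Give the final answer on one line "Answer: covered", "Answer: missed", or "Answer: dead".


no pool input records B4=T
checking all 38 inputs in the declared domain: B4=T is never recorded -> dead
Answer: dead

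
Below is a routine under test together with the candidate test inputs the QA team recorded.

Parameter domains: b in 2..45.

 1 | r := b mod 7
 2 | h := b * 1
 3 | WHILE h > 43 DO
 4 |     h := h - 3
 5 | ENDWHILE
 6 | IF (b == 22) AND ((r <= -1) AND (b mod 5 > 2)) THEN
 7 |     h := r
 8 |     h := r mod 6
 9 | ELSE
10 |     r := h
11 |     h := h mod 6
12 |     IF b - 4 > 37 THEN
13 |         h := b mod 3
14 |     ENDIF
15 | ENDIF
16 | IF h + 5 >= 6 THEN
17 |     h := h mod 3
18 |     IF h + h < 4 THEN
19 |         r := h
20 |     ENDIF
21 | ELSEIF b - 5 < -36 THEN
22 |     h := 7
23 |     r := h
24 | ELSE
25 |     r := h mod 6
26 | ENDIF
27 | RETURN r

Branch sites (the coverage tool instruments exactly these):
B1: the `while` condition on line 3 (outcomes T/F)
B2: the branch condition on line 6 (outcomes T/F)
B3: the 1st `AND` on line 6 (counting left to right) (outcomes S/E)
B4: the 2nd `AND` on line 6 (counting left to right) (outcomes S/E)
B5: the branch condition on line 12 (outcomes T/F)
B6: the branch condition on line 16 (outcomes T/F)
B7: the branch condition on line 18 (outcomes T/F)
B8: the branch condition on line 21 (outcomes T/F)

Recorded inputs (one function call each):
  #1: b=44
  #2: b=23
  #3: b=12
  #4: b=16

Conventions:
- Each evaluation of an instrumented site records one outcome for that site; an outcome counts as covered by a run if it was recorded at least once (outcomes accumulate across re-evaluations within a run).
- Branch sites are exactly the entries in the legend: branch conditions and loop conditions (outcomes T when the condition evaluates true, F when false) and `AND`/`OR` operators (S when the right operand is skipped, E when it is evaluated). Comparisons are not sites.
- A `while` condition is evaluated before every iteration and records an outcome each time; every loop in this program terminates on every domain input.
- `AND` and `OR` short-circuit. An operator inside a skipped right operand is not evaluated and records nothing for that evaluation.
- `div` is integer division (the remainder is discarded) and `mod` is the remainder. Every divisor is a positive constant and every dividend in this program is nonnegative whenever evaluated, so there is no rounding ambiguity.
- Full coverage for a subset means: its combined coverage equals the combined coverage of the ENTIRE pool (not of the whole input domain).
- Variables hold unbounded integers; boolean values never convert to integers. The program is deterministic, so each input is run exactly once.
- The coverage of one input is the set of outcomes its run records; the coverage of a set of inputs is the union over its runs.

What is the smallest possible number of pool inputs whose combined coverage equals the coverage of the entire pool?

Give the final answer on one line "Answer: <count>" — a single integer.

input #1 (b=44): covers B1=T, B1=F, B2=F, B3=S, B5=T, B6=T, B7=F
input #2 (b=23): covers B1=F, B2=F, B3=S, B5=F, B6=T, B7=F
input #3 (b=12): covers B1=F, B2=F, B3=S, B5=F, B6=F, B8=F
input #4 (b=16): covers B1=F, B2=F, B3=S, B5=F, B6=T, B7=T
pool-wide coverage (11 outcomes): B1=T, B1=F, B2=F, B3=S, B5=T, B5=F, B6=T, B6=F, B7=T, B7=F, B8=F
no size-1 subset reaches all 11 outcomes (best union: 7/11)
no size-2 subset reaches all 11 outcomes (best union: 10/11)
inputs {1, 3, 4} (size 3) cover everything; no size-3 subset with a lexicographically smaller index list covers all 11

Answer: 3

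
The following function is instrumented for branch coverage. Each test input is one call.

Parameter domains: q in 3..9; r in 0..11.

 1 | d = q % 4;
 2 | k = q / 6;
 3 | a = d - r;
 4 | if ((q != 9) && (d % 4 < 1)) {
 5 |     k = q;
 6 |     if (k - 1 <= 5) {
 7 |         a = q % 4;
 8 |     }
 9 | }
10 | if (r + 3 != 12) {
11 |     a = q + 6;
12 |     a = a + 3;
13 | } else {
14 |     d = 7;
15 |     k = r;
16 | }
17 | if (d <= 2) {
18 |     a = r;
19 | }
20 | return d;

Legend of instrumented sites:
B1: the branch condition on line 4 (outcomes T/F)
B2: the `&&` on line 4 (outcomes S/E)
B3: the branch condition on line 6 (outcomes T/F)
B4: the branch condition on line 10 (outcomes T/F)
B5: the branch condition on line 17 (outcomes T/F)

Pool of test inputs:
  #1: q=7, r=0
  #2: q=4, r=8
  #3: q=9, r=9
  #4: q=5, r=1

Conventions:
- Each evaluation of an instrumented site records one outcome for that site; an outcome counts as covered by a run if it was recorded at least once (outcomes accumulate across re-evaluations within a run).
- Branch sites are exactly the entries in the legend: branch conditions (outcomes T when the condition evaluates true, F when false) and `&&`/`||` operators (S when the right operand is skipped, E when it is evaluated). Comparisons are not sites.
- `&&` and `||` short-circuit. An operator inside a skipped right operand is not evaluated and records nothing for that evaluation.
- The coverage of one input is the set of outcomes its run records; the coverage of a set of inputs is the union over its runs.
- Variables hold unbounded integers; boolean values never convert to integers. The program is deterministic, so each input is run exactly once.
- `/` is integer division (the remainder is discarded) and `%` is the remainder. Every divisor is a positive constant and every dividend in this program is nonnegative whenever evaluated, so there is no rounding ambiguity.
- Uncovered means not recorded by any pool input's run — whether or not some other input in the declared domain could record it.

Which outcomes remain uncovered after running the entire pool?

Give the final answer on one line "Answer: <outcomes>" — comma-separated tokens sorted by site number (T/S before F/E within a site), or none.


input #1 (q=7, r=0): events B2->E, B1->F, B4->T, B5->F; covers B1=F, B2=E, B4=T, B5=F
input #2 (q=4, r=8): events B2->E, B1->T, B3->T, B4->T, B5->T; covers B1=T, B2=E, B3=T, B4=T, B5=T
input #3 (q=9, r=9): events B2->S, B1->F, B4->F, B5->F; covers B1=F, B2=S, B4=F, B5=F
input #4 (q=5, r=1): events B2->E, B1->F, B4->T, B5->T; covers B1=F, B2=E, B4=T, B5=T
union over the pool: B1=T, B1=F, B2=S, B2=E, B3=T, B4=T, B4=F, B5=T, B5=F
uncovered (1 of 10): B3=F
Answer: B3=F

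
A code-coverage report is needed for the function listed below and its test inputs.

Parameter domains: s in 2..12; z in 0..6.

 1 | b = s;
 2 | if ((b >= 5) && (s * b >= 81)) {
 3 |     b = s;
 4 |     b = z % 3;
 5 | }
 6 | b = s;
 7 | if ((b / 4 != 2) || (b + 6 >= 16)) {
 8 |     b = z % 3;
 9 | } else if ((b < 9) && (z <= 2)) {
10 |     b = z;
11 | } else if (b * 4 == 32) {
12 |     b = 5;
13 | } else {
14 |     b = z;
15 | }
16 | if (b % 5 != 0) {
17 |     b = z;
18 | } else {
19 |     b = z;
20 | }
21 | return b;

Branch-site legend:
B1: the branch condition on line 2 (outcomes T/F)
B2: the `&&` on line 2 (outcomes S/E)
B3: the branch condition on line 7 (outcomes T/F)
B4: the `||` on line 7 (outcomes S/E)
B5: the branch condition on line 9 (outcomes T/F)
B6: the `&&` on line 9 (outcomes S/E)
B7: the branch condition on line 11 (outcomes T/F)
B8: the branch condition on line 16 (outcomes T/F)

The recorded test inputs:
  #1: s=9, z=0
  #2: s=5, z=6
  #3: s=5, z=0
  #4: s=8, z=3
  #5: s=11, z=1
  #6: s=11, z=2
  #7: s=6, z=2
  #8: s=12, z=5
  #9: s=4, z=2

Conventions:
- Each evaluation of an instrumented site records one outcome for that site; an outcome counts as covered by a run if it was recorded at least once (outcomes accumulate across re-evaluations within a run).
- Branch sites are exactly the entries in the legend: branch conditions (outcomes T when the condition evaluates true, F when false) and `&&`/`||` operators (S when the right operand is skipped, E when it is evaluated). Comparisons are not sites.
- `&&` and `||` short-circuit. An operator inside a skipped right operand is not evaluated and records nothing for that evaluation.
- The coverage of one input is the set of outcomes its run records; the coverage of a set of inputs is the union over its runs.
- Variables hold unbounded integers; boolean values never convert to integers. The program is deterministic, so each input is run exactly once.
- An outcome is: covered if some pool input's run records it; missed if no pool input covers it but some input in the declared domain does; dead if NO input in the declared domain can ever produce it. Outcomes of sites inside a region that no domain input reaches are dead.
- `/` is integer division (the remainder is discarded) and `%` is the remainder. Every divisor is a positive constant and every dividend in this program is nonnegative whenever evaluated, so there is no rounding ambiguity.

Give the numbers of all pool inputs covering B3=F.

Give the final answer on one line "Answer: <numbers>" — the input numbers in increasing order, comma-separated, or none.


input #1 (s=9, z=0): produces B3=F
input #2 (s=5, z=6): does not produce B3=F
input #3 (s=5, z=0): does not produce B3=F
input #4 (s=8, z=3): produces B3=F
input #5 (s=11, z=1): does not produce B3=F
input #6 (s=11, z=2): does not produce B3=F
input #7 (s=6, z=2): does not produce B3=F
input #8 (s=12, z=5): does not produce B3=F
input #9 (s=4, z=2): does not produce B3=F
Answer: 1, 4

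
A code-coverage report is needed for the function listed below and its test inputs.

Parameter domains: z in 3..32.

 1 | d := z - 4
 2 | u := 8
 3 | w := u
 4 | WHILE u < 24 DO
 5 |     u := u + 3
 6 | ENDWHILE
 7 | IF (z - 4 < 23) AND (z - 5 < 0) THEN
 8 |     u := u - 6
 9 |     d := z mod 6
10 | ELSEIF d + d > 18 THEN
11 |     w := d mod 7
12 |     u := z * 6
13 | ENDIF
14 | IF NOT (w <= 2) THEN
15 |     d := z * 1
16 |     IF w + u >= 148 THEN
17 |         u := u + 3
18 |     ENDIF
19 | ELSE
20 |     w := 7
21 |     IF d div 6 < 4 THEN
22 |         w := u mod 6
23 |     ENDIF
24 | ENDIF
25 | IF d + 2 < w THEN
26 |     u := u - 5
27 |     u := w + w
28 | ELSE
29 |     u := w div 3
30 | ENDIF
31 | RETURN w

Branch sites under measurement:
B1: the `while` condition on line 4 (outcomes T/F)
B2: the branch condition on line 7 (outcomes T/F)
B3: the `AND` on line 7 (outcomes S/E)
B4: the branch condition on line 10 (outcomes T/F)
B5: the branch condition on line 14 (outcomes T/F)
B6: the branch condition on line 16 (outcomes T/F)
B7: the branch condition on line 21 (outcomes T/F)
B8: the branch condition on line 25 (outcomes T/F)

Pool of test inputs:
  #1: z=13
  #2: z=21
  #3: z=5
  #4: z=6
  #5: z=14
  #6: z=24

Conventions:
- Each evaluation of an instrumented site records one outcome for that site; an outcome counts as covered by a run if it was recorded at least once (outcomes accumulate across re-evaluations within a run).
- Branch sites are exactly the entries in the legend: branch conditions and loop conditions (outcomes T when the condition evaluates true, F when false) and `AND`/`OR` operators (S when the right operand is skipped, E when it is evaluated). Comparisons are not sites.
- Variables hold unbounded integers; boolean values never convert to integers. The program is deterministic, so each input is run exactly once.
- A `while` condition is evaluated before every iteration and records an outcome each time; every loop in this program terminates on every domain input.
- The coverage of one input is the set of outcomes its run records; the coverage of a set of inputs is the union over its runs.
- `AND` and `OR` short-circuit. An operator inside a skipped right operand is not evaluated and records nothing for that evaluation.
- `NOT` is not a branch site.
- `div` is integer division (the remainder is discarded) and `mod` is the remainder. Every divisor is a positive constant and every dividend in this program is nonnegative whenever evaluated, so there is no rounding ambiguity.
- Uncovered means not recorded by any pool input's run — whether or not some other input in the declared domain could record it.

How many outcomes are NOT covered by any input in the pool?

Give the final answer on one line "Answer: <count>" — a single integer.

input #1 (z=13): events B1->T, B1->T, B1->T, B1->T, B1->T, B1->T, B1->F, B3->E, B2->F, B4->F, B5->T, B6->F, B8->F; covers B1=T, B1=F, B2=F, B3=E, B4=F, B5=T, B6=F, B8=F
input #2 (z=21): events B1->T, B1->T, B1->T, B1->T, B1->T, B1->T, B1->F, B3->E, B2->F, B4->T, B5->T, B6->F, B8->F; covers B1=T, B1=F, B2=F, B3=E, B4=T, B5=T, B6=F, B8=F
input #3 (z=5): events B1->T, B1->T, B1->T, B1->T, B1->T, B1->T, B1->F, B3->E, B2->F, B4->F, B5->T, B6->F, B8->T; covers B1=T, B1=F, B2=F, B3=E, B4=F, B5=T, B6=F, B8=T
input #4 (z=6): events B1->T, B1->T, B1->T, B1->T, B1->T, B1->T, B1->F, B3->E, B2->F, B4->F, B5->T, B6->F, B8->F; covers B1=T, B1=F, B2=F, B3=E, B4=F, B5=T, B6=F, B8=F
input #5 (z=14): events B1->T, B1->T, B1->T, B1->T, B1->T, B1->T, B1->F, B3->E, B2->F, B4->T, B5->T, B6->F, B8->F; covers B1=T, B1=F, B2=F, B3=E, B4=T, B5=T, B6=F, B8=F
input #6 (z=24): events B1->T, B1->T, B1->T, B1->T, B1->T, B1->T, B1->F, B3->E, B2->F, B4->T, B5->T, B6->T, B8->F; covers B1=T, B1=F, B2=F, B3=E, B4=T, B5=T, B6=T, B8=F
union over the pool: B1=T, B1=F, B2=F, B3=E, B4=T, B4=F, B5=T, B6=T, B6=F, B8=T, B8=F
uncovered (5 of 16): B2=T, B3=S, B5=F, B7=T, B7=F

Answer: 5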